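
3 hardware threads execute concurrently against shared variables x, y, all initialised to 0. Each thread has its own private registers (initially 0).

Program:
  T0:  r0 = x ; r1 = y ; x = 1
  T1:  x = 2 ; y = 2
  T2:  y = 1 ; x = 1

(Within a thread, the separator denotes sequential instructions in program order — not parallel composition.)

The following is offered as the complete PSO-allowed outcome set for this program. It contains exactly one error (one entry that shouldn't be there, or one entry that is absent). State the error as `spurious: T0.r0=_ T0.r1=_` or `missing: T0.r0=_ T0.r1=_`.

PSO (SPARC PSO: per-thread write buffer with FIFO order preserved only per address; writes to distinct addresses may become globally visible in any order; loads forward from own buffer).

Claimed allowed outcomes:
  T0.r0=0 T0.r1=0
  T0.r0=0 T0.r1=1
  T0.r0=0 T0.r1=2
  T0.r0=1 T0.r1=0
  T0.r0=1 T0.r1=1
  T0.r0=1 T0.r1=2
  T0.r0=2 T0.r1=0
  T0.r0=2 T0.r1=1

outcome vector order: (T0.r0,T0.r1)
PSO: 9 outcomes — {00, 01, 02, 10, 11, 12, 20, 21, 22}
PSO∖claimed = {22}

missing: T0.r0=2 T0.r1=2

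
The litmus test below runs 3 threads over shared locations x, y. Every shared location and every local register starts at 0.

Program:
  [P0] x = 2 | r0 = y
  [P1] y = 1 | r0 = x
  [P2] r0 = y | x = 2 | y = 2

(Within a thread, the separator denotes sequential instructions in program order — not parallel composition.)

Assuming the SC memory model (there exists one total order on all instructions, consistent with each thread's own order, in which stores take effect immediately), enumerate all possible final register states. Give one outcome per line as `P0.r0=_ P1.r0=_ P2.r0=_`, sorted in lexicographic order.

P0.r0=0 P1.r0=2 P2.r0=0
P0.r0=0 P1.r0=2 P2.r0=1
P0.r0=1 P1.r0=0 P2.r0=0
P0.r0=1 P1.r0=0 P2.r0=1
P0.r0=1 P1.r0=2 P2.r0=0
P0.r0=1 P1.r0=2 P2.r0=1
P0.r0=2 P1.r0=0 P2.r0=0
P0.r0=2 P1.r0=0 P2.r0=1
P0.r0=2 P1.r0=2 P2.r0=0
P0.r0=2 P1.r0=2 P2.r0=1

outcome vector order: (P0.r0,P1.r0,P2.r0)
|SC outcomes| = 10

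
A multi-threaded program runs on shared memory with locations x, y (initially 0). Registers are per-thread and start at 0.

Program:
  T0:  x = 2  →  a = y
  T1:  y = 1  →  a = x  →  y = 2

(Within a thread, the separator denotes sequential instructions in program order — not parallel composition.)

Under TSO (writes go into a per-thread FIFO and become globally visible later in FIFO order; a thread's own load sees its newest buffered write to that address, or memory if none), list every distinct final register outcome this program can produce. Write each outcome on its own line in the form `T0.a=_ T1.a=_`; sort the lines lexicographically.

outcome vector order: (T0.a,T1.a)
|TSO outcomes| = 6

T0.a=0 T1.a=0
T0.a=0 T1.a=2
T0.a=1 T1.a=0
T0.a=1 T1.a=2
T0.a=2 T1.a=0
T0.a=2 T1.a=2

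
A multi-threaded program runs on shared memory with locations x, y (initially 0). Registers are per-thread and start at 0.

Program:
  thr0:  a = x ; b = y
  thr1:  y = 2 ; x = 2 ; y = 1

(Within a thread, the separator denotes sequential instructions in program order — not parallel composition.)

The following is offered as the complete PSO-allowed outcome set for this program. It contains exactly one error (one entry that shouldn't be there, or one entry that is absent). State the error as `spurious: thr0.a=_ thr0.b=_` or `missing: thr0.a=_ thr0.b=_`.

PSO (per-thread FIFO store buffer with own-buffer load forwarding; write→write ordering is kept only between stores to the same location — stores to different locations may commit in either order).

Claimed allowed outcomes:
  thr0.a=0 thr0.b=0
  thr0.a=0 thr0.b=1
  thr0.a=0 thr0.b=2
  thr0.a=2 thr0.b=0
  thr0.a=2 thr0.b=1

missing: thr0.a=2 thr0.b=2

outcome vector order: (thr0.a,thr0.b)
PSO (6): <0 0> <0 1> <0 2> <2 0> <2 1> <2 2>
PSO∖claimed = {<2 2>}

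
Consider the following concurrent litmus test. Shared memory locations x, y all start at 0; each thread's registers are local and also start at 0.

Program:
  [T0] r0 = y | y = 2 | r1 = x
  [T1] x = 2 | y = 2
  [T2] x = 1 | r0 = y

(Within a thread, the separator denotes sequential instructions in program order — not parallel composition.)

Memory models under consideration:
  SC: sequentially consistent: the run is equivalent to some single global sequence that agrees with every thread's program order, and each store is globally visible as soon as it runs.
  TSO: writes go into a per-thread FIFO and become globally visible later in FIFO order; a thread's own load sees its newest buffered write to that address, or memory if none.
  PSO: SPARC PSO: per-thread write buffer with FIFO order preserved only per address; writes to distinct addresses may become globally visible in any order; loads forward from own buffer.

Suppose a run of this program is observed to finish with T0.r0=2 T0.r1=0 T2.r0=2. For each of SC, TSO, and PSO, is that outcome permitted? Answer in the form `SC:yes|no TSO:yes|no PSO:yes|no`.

SC:no TSO:no PSO:yes

outcome vector order: (T0.r0,T0.r1,T2.r0)
SC (9): 002; 010; 012; 020; 022; 210; 212; 220; 222
TSO (10): 000; 002; 010; 012; 020; 022; 210; 212; 220; 222
PSO (12): 000; 002; 010; 012; 020; 022; 200; 202; 210; 212; 220; 222
target 202 ∈ {PSO}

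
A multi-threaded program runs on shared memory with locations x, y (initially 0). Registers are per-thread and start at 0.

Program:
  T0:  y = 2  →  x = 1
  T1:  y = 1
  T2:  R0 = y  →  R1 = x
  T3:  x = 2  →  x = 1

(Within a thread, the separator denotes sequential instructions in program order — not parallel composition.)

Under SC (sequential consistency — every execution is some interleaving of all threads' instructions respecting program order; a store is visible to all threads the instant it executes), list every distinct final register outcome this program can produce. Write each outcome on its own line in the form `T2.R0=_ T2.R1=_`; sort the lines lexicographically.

T2.R0=0 T2.R1=0
T2.R0=0 T2.R1=1
T2.R0=0 T2.R1=2
T2.R0=1 T2.R1=0
T2.R0=1 T2.R1=1
T2.R0=1 T2.R1=2
T2.R0=2 T2.R1=0
T2.R0=2 T2.R1=1
T2.R0=2 T2.R1=2

outcome vector order: (T2.R0,T2.R1)
|SC outcomes| = 9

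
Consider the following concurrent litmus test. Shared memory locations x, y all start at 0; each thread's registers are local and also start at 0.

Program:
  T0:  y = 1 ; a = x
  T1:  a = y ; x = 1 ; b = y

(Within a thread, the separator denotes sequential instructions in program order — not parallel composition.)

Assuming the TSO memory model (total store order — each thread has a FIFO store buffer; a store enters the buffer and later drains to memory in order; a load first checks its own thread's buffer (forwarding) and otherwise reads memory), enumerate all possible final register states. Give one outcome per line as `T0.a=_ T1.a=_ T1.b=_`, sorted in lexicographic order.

T0.a=0 T1.a=0 T1.b=0
T0.a=0 T1.a=0 T1.b=1
T0.a=0 T1.a=1 T1.b=1
T0.a=1 T1.a=0 T1.b=0
T0.a=1 T1.a=0 T1.b=1
T0.a=1 T1.a=1 T1.b=1

outcome vector order: (T0.a,T1.a,T1.b)
|TSO outcomes| = 6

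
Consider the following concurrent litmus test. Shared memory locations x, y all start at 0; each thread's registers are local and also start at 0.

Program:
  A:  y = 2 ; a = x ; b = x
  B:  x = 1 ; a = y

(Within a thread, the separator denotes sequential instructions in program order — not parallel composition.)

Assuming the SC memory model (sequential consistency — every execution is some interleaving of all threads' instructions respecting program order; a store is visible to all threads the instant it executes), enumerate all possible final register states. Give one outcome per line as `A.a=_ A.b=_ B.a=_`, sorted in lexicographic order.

A.a=0 A.b=0 B.a=2
A.a=0 A.b=1 B.a=2
A.a=1 A.b=1 B.a=0
A.a=1 A.b=1 B.a=2

outcome vector order: (A.a,A.b,B.a)
|SC outcomes| = 4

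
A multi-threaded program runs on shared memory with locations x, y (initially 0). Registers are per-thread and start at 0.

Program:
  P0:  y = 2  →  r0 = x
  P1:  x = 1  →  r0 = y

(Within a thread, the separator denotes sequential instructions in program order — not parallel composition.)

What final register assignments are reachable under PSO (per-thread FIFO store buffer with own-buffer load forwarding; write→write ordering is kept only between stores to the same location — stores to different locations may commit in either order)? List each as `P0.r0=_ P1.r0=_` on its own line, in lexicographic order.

outcome vector order: (P0.r0,P1.r0)
|PSO outcomes| = 4

P0.r0=0 P1.r0=0
P0.r0=0 P1.r0=2
P0.r0=1 P1.r0=0
P0.r0=1 P1.r0=2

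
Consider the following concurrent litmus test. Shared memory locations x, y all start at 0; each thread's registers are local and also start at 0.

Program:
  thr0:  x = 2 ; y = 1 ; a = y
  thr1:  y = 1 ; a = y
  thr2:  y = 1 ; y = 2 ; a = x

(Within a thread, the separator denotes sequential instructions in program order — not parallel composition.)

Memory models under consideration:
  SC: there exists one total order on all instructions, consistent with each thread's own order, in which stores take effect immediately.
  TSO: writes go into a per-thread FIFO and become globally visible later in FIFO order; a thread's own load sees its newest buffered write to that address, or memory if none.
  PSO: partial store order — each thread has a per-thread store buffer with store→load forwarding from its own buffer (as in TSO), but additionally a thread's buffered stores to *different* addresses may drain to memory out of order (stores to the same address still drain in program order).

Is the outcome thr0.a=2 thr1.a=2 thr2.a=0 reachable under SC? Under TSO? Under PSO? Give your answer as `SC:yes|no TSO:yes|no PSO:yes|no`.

outcome vector order: (thr0.a,thr1.a,thr2.a)
SC (6): <1 1 0> <1 1 2> <1 2 0> <1 2 2> <2 1 2> <2 2 2>
TSO (8): <1 1 0> <1 1 2> <1 2 0> <1 2 2> <2 1 0> <2 1 2> <2 2 0> <2 2 2>
PSO (8): <1 1 0> <1 1 2> <1 2 0> <1 2 2> <2 1 0> <2 1 2> <2 2 0> <2 2 2>
target <2 2 0> ∈ {TSO,PSO}

SC:no TSO:yes PSO:yes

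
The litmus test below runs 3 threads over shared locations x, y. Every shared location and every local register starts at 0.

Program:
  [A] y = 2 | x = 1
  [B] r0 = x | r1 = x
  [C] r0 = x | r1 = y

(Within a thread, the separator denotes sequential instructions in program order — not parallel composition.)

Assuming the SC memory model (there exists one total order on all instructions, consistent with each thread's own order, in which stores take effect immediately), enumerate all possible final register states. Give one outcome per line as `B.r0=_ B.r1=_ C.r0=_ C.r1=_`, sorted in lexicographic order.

outcome vector order: (B.r0,B.r1,C.r0,C.r1)
|SC outcomes| = 9

B.r0=0 B.r1=0 C.r0=0 C.r1=0
B.r0=0 B.r1=0 C.r0=0 C.r1=2
B.r0=0 B.r1=0 C.r0=1 C.r1=2
B.r0=0 B.r1=1 C.r0=0 C.r1=0
B.r0=0 B.r1=1 C.r0=0 C.r1=2
B.r0=0 B.r1=1 C.r0=1 C.r1=2
B.r0=1 B.r1=1 C.r0=0 C.r1=0
B.r0=1 B.r1=1 C.r0=0 C.r1=2
B.r0=1 B.r1=1 C.r0=1 C.r1=2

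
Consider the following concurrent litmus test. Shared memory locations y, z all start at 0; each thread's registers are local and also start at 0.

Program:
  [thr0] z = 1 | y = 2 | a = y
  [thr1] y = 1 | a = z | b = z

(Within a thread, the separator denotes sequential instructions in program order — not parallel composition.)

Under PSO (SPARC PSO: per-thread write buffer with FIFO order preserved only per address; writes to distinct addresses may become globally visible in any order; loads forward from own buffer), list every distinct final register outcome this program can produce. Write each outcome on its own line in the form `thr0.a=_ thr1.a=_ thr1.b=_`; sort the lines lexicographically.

thr0.a=1 thr1.a=0 thr1.b=0
thr0.a=1 thr1.a=0 thr1.b=1
thr0.a=1 thr1.a=1 thr1.b=1
thr0.a=2 thr1.a=0 thr1.b=0
thr0.a=2 thr1.a=0 thr1.b=1
thr0.a=2 thr1.a=1 thr1.b=1

outcome vector order: (thr0.a,thr1.a,thr1.b)
|PSO outcomes| = 6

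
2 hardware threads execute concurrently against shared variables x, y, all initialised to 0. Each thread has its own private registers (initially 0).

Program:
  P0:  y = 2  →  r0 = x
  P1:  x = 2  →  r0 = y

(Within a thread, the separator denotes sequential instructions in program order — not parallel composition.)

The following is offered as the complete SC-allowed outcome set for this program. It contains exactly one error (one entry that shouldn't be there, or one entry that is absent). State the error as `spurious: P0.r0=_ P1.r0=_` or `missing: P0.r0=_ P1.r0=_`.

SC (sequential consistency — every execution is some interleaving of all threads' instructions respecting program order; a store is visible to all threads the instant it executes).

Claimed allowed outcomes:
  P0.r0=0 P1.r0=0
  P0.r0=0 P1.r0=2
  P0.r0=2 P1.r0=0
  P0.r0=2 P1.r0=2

spurious: P0.r0=0 P1.r0=0

outcome vector order: (P0.r0,P1.r0)
[SC] allowed = {02 20 22}
claimed∖SC = {00}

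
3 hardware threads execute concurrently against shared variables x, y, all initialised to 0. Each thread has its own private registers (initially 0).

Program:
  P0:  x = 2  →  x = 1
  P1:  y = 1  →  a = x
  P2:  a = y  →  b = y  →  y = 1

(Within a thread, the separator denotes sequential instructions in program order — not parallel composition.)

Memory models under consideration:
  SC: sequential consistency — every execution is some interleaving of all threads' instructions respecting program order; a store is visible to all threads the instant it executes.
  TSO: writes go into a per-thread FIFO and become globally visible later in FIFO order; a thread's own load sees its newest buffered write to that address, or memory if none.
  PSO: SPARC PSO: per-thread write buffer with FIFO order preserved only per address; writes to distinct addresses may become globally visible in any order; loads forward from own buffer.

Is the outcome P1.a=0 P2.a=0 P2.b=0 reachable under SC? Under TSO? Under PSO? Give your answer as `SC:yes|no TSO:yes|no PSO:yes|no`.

outcome vector order: (P1.a,P2.a,P2.b)
under SC → <0 0 0>; <0 0 1>; <0 1 1>; <1 0 0>; <1 0 1>; <1 1 1>; <2 0 0>; <2 0 1>; <2 1 1>
under TSO → <0 0 0>; <0 0 1>; <0 1 1>; <1 0 0>; <1 0 1>; <1 1 1>; <2 0 0>; <2 0 1>; <2 1 1>
under PSO → <0 0 0>; <0 0 1>; <0 1 1>; <1 0 0>; <1 0 1>; <1 1 1>; <2 0 0>; <2 0 1>; <2 1 1>
target <0 0 0> ∈ {SC,TSO,PSO}

SC:yes TSO:yes PSO:yes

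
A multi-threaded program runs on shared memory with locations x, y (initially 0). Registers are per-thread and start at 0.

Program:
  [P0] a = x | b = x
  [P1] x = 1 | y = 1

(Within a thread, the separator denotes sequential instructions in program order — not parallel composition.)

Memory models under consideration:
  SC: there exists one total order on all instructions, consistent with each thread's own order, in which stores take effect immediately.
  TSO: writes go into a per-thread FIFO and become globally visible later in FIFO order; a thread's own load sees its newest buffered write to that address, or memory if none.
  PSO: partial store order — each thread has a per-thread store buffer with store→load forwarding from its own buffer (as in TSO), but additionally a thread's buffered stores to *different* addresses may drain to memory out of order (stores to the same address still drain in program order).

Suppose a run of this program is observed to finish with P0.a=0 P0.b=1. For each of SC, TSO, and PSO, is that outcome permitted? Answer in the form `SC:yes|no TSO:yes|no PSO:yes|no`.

outcome vector order: (P0.a,P0.b)
under SC → 00, 01, 11
under TSO → 00, 01, 11
under PSO → 00, 01, 11
target 01 ∈ {SC,TSO,PSO}

SC:yes TSO:yes PSO:yes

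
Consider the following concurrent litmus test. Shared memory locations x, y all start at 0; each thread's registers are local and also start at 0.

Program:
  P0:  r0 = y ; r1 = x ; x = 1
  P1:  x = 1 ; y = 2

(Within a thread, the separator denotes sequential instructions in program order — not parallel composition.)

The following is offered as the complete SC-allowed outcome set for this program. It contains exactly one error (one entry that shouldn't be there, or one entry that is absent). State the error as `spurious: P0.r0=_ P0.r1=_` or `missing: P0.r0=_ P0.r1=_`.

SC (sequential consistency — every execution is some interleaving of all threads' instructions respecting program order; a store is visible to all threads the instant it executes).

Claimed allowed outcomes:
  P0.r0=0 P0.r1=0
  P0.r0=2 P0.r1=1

missing: P0.r0=0 P0.r1=1

outcome vector order: (P0.r0,P0.r1)
SC: 3 outcomes — {00; 01; 21}
SC∖claimed = {01}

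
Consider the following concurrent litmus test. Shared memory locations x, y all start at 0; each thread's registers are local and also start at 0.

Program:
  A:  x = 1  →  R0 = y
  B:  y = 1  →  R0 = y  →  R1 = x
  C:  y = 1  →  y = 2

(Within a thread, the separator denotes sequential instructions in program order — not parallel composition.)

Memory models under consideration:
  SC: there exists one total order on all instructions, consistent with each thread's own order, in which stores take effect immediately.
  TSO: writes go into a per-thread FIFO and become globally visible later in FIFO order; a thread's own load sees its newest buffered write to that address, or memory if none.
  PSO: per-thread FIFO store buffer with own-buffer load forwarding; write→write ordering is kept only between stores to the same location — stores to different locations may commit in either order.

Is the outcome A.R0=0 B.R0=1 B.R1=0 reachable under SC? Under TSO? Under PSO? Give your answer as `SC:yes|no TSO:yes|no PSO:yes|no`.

outcome vector order: (A.R0,B.R0,B.R1)
SC (9): (0,1,1), (0,2,1), (1,1,0), (1,1,1), (1,2,1), (2,1,0), (2,1,1), (2,2,0), (2,2,1)
TSO (12): (0,1,0), (0,1,1), (0,2,0), (0,2,1), (1,1,0), (1,1,1), (1,2,0), (1,2,1), (2,1,0), (2,1,1), (2,2,0), (2,2,1)
PSO (12): (0,1,0), (0,1,1), (0,2,0), (0,2,1), (1,1,0), (1,1,1), (1,2,0), (1,2,1), (2,1,0), (2,1,1), (2,2,0), (2,2,1)
target (0,1,0) ∈ {TSO,PSO}

SC:no TSO:yes PSO:yes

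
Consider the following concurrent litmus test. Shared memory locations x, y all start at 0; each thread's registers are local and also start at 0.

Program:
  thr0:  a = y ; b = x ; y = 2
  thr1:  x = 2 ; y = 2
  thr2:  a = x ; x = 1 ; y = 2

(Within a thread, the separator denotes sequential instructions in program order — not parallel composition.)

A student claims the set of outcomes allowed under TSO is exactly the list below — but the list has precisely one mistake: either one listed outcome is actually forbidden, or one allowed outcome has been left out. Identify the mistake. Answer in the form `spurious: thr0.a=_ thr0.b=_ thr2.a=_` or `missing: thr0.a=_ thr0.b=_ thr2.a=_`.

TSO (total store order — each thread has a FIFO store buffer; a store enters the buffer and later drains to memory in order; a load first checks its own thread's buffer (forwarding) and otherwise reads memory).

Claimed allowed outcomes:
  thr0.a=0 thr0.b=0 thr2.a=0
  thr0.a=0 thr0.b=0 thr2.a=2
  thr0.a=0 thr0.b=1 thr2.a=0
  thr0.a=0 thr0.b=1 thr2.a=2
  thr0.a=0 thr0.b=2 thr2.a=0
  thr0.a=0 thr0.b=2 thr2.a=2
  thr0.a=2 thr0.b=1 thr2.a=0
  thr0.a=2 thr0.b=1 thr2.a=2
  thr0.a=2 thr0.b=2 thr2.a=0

missing: thr0.a=2 thr0.b=2 thr2.a=2

outcome vector order: (thr0.a,thr0.b,thr2.a)
[TSO] allowed = {(0,0,0); (0,0,2); (0,1,0); (0,1,2); (0,2,0); (0,2,2); (2,1,0); (2,1,2); (2,2,0); (2,2,2)}
TSO∖claimed = {(2,2,2)}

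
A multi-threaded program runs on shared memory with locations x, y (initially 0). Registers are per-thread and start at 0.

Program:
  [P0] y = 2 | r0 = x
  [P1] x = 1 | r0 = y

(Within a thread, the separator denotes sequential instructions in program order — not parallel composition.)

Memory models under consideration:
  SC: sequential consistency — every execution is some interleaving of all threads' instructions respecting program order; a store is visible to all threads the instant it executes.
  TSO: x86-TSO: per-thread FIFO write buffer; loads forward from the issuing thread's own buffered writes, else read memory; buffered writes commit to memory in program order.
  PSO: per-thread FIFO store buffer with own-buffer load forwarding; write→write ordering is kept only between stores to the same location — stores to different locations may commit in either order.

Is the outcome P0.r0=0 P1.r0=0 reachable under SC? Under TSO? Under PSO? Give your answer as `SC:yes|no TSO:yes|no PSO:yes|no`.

outcome vector order: (P0.r0,P1.r0)
SC (3): 0/2, 1/0, 1/2
TSO (4): 0/0, 0/2, 1/0, 1/2
PSO (4): 0/0, 0/2, 1/0, 1/2
target 0/0 ∈ {TSO,PSO}

SC:no TSO:yes PSO:yes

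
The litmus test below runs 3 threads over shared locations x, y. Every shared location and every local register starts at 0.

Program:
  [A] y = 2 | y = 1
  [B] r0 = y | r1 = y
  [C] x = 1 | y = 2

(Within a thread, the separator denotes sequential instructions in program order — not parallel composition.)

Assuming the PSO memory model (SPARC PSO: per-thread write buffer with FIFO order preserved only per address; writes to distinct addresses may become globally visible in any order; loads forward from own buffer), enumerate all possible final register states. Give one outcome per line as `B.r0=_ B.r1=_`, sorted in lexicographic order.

B.r0=0 B.r1=0
B.r0=0 B.r1=1
B.r0=0 B.r1=2
B.r0=1 B.r1=1
B.r0=1 B.r1=2
B.r0=2 B.r1=1
B.r0=2 B.r1=2

outcome vector order: (B.r0,B.r1)
|PSO outcomes| = 7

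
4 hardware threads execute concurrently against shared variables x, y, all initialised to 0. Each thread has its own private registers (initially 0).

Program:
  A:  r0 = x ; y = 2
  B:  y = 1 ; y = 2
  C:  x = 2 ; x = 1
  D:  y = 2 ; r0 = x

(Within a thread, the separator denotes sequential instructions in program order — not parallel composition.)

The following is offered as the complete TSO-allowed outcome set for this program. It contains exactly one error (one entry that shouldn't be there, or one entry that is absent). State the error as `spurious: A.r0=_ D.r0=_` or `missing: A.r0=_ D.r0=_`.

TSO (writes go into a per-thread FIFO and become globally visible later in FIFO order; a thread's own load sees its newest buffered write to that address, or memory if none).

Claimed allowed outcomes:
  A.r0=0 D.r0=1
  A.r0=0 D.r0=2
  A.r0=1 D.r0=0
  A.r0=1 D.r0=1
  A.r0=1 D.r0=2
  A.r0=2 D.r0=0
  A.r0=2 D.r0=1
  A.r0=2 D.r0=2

outcome vector order: (A.r0,D.r0)
under TSO → 00, 01, 02, 10, 11, 12, 20, 21, 22
TSO∖claimed = {00}

missing: A.r0=0 D.r0=0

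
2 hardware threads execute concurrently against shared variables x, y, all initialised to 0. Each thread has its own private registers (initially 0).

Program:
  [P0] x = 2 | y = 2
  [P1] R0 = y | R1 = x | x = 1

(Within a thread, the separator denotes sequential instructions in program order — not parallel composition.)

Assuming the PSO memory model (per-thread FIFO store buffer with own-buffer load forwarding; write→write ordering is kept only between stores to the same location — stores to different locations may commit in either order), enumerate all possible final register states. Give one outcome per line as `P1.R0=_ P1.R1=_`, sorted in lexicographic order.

P1.R0=0 P1.R1=0
P1.R0=0 P1.R1=2
P1.R0=2 P1.R1=0
P1.R0=2 P1.R1=2

outcome vector order: (P1.R0,P1.R1)
|PSO outcomes| = 4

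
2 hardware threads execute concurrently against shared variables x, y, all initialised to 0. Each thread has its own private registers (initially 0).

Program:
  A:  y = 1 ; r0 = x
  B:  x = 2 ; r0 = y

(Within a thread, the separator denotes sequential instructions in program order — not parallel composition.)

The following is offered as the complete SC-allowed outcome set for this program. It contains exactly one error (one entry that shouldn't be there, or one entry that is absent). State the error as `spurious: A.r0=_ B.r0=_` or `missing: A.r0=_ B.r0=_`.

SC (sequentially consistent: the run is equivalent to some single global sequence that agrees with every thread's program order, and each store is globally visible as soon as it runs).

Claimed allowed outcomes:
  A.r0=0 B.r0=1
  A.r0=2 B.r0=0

missing: A.r0=2 B.r0=1

outcome vector order: (A.r0,B.r0)
[SC] allowed = {<0 1>, <2 0>, <2 1>}
SC∖claimed = {<2 1>}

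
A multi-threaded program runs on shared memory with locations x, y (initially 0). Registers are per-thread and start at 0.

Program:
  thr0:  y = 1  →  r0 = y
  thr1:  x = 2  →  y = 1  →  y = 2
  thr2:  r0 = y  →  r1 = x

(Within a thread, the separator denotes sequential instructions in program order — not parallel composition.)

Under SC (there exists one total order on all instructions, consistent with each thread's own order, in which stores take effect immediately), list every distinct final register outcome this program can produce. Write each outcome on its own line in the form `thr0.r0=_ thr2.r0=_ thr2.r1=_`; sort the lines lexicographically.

thr0.r0=1 thr2.r0=0 thr2.r1=0
thr0.r0=1 thr2.r0=0 thr2.r1=2
thr0.r0=1 thr2.r0=1 thr2.r1=0
thr0.r0=1 thr2.r0=1 thr2.r1=2
thr0.r0=1 thr2.r0=2 thr2.r1=2
thr0.r0=2 thr2.r0=0 thr2.r1=0
thr0.r0=2 thr2.r0=0 thr2.r1=2
thr0.r0=2 thr2.r0=1 thr2.r1=0
thr0.r0=2 thr2.r0=1 thr2.r1=2
thr0.r0=2 thr2.r0=2 thr2.r1=2

outcome vector order: (thr0.r0,thr2.r0,thr2.r1)
|SC outcomes| = 10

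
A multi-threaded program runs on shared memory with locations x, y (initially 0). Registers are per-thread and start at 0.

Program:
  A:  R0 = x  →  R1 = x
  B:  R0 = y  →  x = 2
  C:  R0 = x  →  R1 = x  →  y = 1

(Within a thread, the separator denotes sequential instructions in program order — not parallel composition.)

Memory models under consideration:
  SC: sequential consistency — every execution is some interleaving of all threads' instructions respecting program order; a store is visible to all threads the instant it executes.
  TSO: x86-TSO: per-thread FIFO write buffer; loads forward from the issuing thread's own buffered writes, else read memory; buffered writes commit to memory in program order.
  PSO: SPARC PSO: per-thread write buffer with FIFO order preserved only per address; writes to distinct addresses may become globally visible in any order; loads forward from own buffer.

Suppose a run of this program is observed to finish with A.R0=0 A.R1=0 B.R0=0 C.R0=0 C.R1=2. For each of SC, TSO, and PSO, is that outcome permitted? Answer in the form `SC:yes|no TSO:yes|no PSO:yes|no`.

SC:yes TSO:yes PSO:yes

outcome vector order: (A.R0,A.R1,B.R0,C.R0,C.R1)
[SC] allowed = {<0 0 0 0 0>; <0 0 0 0 2>; <0 0 0 2 2>; <0 0 1 0 0>; <0 2 0 0 0>; <0 2 0 0 2>; <0 2 0 2 2>; <0 2 1 0 0>; <2 2 0 0 0>; <2 2 0 0 2>; <2 2 0 2 2>; <2 2 1 0 0>}
[TSO] allowed = {<0 0 0 0 0>; <0 0 0 0 2>; <0 0 0 2 2>; <0 0 1 0 0>; <0 2 0 0 0>; <0 2 0 0 2>; <0 2 0 2 2>; <0 2 1 0 0>; <2 2 0 0 0>; <2 2 0 0 2>; <2 2 0 2 2>; <2 2 1 0 0>}
[PSO] allowed = {<0 0 0 0 0>; <0 0 0 0 2>; <0 0 0 2 2>; <0 0 1 0 0>; <0 2 0 0 0>; <0 2 0 0 2>; <0 2 0 2 2>; <0 2 1 0 0>; <2 2 0 0 0>; <2 2 0 0 2>; <2 2 0 2 2>; <2 2 1 0 0>}
target <0 0 0 0 2> ∈ {SC,TSO,PSO}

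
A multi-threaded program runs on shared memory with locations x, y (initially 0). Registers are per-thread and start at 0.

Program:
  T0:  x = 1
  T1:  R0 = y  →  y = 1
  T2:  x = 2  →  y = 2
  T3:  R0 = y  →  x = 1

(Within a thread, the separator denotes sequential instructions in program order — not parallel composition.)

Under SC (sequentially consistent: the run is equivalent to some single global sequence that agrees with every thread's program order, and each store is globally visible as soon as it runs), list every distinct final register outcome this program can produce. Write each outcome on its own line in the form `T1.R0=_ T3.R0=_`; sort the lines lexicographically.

T1.R0=0 T3.R0=0
T1.R0=0 T3.R0=1
T1.R0=0 T3.R0=2
T1.R0=2 T3.R0=0
T1.R0=2 T3.R0=1
T1.R0=2 T3.R0=2

outcome vector order: (T1.R0,T3.R0)
|SC outcomes| = 6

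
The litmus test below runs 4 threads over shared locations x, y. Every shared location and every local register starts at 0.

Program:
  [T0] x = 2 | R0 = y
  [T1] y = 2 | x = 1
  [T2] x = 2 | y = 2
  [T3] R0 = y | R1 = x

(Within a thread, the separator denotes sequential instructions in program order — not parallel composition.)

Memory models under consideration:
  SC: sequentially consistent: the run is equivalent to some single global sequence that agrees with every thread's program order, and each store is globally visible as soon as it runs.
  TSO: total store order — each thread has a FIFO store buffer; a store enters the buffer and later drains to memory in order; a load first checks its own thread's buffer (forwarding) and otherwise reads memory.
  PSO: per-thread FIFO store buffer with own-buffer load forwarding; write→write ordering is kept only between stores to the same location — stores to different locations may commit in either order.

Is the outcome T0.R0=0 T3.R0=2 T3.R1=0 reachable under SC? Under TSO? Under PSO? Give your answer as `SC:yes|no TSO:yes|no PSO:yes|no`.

SC:no TSO:yes PSO:yes

outcome vector order: (T0.R0,T3.R0,T3.R1)
SC: 11 outcomes — {000 001 002 021 022 200 201 202 220 221 222}
TSO: 12 outcomes — {000 001 002 020 021 022 200 201 202 220 221 222}
PSO: 12 outcomes — {000 001 002 020 021 022 200 201 202 220 221 222}
target 020 ∈ {TSO,PSO}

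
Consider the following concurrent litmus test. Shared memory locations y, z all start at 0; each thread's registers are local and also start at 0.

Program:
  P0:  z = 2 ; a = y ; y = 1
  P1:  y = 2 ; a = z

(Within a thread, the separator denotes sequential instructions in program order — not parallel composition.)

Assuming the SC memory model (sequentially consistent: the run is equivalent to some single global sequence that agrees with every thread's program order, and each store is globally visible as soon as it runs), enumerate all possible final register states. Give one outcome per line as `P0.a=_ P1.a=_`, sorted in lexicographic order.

P0.a=0 P1.a=2
P0.a=2 P1.a=0
P0.a=2 P1.a=2

outcome vector order: (P0.a,P1.a)
|SC outcomes| = 3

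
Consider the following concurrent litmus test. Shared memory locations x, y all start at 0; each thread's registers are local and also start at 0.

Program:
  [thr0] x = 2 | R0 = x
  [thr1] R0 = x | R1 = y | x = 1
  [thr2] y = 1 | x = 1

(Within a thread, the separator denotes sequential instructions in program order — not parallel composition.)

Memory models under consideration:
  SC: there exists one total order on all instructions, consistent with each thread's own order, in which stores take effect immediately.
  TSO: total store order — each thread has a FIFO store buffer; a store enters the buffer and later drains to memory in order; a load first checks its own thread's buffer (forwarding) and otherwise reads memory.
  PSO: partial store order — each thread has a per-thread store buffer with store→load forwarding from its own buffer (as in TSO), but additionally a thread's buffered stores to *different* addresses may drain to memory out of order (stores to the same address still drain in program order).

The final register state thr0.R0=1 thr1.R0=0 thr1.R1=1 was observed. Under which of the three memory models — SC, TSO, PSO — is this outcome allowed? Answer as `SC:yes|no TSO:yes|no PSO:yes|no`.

SC:yes TSO:yes PSO:yes

outcome vector order: (thr0.R0,thr1.R0,thr1.R1)
SC (10): 1/0/0, 1/0/1, 1/1/1, 1/2/0, 1/2/1, 2/0/0, 2/0/1, 2/1/1, 2/2/0, 2/2/1
TSO (10): 1/0/0, 1/0/1, 1/1/1, 1/2/0, 1/2/1, 2/0/0, 2/0/1, 2/1/1, 2/2/0, 2/2/1
PSO (12): 1/0/0, 1/0/1, 1/1/0, 1/1/1, 1/2/0, 1/2/1, 2/0/0, 2/0/1, 2/1/0, 2/1/1, 2/2/0, 2/2/1
target 1/0/1 ∈ {SC,TSO,PSO}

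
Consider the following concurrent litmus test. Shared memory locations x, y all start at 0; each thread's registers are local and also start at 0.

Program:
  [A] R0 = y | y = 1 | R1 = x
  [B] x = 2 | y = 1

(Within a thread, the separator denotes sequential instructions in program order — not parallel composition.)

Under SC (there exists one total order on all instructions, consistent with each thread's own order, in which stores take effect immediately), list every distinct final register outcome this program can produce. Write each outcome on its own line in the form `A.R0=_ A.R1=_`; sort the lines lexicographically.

outcome vector order: (A.R0,A.R1)
|SC outcomes| = 3

A.R0=0 A.R1=0
A.R0=0 A.R1=2
A.R0=1 A.R1=2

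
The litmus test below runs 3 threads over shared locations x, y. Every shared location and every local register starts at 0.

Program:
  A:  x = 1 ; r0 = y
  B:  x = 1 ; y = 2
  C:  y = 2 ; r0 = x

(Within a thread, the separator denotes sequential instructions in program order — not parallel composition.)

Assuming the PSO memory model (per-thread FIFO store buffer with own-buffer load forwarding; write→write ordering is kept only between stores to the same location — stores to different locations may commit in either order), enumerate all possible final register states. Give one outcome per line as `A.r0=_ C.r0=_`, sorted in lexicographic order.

A.r0=0 C.r0=0
A.r0=0 C.r0=1
A.r0=2 C.r0=0
A.r0=2 C.r0=1

outcome vector order: (A.r0,C.r0)
|PSO outcomes| = 4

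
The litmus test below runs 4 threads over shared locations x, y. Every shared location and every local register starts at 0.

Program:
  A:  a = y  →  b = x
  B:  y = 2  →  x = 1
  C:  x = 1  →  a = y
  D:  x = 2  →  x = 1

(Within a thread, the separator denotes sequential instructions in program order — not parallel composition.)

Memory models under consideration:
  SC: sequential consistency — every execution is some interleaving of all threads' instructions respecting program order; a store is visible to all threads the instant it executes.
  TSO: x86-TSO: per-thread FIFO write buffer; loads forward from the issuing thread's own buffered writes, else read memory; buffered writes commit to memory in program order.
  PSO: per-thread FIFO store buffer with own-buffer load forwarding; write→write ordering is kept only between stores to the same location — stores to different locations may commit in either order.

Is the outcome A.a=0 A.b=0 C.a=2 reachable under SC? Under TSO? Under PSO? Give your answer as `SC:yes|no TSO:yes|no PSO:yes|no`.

outcome vector order: (A.a,A.b,C.a)
SC: 11 outcomes — {(0,0,0) (0,0,2) (0,1,0) (0,1,2) (0,2,0) (0,2,2) (2,0,2) (2,1,0) (2,1,2) (2,2,0) (2,2,2)}
TSO: 12 outcomes — {(0,0,0) (0,0,2) (0,1,0) (0,1,2) (0,2,0) (0,2,2) (2,0,0) (2,0,2) (2,1,0) (2,1,2) (2,2,0) (2,2,2)}
PSO: 12 outcomes — {(0,0,0) (0,0,2) (0,1,0) (0,1,2) (0,2,0) (0,2,2) (2,0,0) (2,0,2) (2,1,0) (2,1,2) (2,2,0) (2,2,2)}
target (0,0,2) ∈ {SC,TSO,PSO}

SC:yes TSO:yes PSO:yes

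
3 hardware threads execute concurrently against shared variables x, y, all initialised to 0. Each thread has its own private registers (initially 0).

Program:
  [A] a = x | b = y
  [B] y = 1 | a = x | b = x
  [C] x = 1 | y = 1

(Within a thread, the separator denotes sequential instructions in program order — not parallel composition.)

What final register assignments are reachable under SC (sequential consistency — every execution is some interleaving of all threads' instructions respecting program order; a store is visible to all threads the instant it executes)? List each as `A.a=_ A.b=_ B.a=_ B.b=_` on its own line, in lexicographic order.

A.a=0 A.b=0 B.a=0 B.b=0
A.a=0 A.b=0 B.a=0 B.b=1
A.a=0 A.b=0 B.a=1 B.b=1
A.a=0 A.b=1 B.a=0 B.b=0
A.a=0 A.b=1 B.a=0 B.b=1
A.a=0 A.b=1 B.a=1 B.b=1
A.a=1 A.b=0 B.a=1 B.b=1
A.a=1 A.b=1 B.a=0 B.b=0
A.a=1 A.b=1 B.a=0 B.b=1
A.a=1 A.b=1 B.a=1 B.b=1

outcome vector order: (A.a,A.b,B.a,B.b)
|SC outcomes| = 10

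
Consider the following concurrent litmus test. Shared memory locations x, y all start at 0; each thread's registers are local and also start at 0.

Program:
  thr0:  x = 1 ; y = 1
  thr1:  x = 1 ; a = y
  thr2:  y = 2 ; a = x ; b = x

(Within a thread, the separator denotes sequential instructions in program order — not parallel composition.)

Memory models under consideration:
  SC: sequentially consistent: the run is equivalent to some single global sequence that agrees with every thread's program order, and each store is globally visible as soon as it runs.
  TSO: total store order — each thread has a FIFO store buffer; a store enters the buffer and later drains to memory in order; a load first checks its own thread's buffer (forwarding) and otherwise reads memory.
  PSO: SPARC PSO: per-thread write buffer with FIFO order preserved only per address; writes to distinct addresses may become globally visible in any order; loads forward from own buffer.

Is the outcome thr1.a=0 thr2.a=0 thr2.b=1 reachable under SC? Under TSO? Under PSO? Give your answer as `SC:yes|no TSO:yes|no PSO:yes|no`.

outcome vector order: (thr1.a,thr2.a,thr2.b)
SC (7): 011, 100, 101, 111, 200, 201, 211
TSO (9): 000, 001, 011, 100, 101, 111, 200, 201, 211
PSO (9): 000, 001, 011, 100, 101, 111, 200, 201, 211
target 001 ∈ {TSO,PSO}

SC:no TSO:yes PSO:yes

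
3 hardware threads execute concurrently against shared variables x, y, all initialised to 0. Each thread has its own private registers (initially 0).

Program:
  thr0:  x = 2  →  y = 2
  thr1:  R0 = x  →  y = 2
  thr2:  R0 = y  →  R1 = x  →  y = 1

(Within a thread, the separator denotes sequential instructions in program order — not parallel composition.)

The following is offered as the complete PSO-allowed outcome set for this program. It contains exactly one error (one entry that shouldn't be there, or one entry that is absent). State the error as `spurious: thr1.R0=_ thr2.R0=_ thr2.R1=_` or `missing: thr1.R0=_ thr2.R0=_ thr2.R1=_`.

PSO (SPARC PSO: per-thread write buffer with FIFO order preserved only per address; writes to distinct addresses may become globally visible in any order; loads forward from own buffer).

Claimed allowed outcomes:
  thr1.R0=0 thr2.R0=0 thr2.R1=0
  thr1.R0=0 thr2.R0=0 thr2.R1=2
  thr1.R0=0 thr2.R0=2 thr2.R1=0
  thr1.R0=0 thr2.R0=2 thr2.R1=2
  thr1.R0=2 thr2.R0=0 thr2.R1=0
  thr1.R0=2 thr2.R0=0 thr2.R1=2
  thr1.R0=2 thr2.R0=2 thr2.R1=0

missing: thr1.R0=2 thr2.R0=2 thr2.R1=2

outcome vector order: (thr1.R0,thr2.R0,thr2.R1)
under PSO → 0/0/0; 0/0/2; 0/2/0; 0/2/2; 2/0/0; 2/0/2; 2/2/0; 2/2/2
PSO∖claimed = {2/2/2}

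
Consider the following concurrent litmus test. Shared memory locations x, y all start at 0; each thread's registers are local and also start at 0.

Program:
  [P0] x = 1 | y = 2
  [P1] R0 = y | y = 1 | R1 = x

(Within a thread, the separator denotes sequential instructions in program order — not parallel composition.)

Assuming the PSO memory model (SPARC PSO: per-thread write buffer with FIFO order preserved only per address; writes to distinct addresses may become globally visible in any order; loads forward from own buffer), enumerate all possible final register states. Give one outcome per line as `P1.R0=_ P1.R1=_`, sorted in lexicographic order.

P1.R0=0 P1.R1=0
P1.R0=0 P1.R1=1
P1.R0=2 P1.R1=0
P1.R0=2 P1.R1=1

outcome vector order: (P1.R0,P1.R1)
|PSO outcomes| = 4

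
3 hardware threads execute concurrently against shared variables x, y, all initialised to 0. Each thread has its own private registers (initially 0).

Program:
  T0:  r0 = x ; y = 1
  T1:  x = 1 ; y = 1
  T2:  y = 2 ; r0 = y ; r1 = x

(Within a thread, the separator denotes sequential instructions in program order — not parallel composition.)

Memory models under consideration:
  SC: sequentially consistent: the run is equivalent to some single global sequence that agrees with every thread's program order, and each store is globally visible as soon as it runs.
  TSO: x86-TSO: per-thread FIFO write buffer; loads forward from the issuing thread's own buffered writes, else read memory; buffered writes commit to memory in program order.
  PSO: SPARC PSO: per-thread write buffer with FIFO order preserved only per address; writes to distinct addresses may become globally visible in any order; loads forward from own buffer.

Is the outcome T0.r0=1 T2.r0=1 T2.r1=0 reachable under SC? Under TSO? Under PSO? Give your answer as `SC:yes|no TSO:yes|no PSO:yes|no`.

outcome vector order: (T0.r0,T2.r0,T2.r1)
under SC → 010, 011, 020, 021, 111, 120, 121
under TSO → 010, 011, 020, 021, 111, 120, 121
under PSO → 010, 011, 020, 021, 110, 111, 120, 121
target 110 ∈ {PSO}

SC:no TSO:no PSO:yes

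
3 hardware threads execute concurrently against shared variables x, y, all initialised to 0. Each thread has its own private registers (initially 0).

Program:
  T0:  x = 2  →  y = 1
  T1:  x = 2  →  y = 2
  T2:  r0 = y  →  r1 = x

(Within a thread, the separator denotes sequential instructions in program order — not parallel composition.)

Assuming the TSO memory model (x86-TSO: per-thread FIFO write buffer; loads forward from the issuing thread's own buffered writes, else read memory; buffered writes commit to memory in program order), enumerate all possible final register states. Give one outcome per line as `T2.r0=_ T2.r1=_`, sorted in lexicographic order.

T2.r0=0 T2.r1=0
T2.r0=0 T2.r1=2
T2.r0=1 T2.r1=2
T2.r0=2 T2.r1=2

outcome vector order: (T2.r0,T2.r1)
|TSO outcomes| = 4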